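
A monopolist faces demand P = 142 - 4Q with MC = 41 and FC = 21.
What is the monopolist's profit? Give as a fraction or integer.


MR = MC: 142 - 8Q = 41
Q* = 101/8
P* = 142 - 4*101/8 = 183/2
Profit = (P* - MC)*Q* - FC
= (183/2 - 41)*101/8 - 21
= 101/2*101/8 - 21
= 10201/16 - 21 = 9865/16

9865/16


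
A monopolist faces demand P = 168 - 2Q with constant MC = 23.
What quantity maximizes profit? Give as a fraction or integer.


TR = P*Q = (168 - 2Q)Q = 168Q - 2Q^2
MR = dTR/dQ = 168 - 4Q
Set MR = MC:
168 - 4Q = 23
145 = 4Q
Q* = 145/4 = 145/4

145/4


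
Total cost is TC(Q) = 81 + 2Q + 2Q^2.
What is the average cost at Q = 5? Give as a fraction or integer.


TC(5) = 81 + 2*5 + 2*5^2
TC(5) = 81 + 10 + 50 = 141
AC = TC/Q = 141/5 = 141/5

141/5


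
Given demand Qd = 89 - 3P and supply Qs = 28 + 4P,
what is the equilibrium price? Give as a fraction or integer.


At equilibrium, Qd = Qs.
89 - 3P = 28 + 4P
89 - 28 = 3P + 4P
61 = 7P
P* = 61/7 = 61/7

61/7


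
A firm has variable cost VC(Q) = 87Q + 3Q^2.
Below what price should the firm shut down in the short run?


AVC(Q) = VC(Q)/Q = 87 + 3Q
AVC is increasing in Q, so minimum AVC is at Q -> 0+.
Min AVC = 87
The firm should shut down if P < 87.

87


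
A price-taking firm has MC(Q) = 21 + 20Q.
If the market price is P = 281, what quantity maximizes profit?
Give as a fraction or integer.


In perfect competition, profit is maximized where P = MC.
281 = 21 + 20Q
260 = 20Q
Q* = 260/20 = 13

13


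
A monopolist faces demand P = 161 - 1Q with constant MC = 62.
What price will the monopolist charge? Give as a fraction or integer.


MR = 161 - 2Q
Set MR = MC: 161 - 2Q = 62
Q* = 99/2
Substitute into demand:
P* = 161 - 1*99/2 = 223/2

223/2


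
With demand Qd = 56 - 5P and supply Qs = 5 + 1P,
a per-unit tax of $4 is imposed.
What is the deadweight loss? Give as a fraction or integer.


Pre-tax equilibrium quantity: Q* = 27/2
Post-tax equilibrium quantity: Q_tax = 61/6
Reduction in quantity: Q* - Q_tax = 10/3
DWL = (1/2) * tax * (Q* - Q_tax)
DWL = (1/2) * 4 * 10/3 = 20/3

20/3


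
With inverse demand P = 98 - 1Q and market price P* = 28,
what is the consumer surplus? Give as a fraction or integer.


Maximum willingness to pay (at Q=0): P_max = 98
Quantity demanded at P* = 28:
Q* = (98 - 28)/1 = 70
CS = (1/2) * Q* * (P_max - P*)
CS = (1/2) * 70 * (98 - 28)
CS = (1/2) * 70 * 70 = 2450

2450


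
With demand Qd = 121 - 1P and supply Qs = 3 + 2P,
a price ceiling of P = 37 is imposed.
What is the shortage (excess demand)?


At P = 37:
Qd = 121 - 1*37 = 84
Qs = 3 + 2*37 = 77
Shortage = Qd - Qs = 84 - 77 = 7

7


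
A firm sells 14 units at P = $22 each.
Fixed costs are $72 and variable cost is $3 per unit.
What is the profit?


Total Revenue = P * Q = 22 * 14 = $308
Total Cost = FC + VC*Q = 72 + 3*14 = $114
Profit = TR - TC = 308 - 114 = $194

$194


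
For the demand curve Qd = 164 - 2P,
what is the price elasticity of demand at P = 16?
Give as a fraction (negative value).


dQ/dP = -2
At P = 16: Q = 164 - 2*16 = 132
E = (dQ/dP)(P/Q) = (-2)(16/132) = -8/33

-8/33


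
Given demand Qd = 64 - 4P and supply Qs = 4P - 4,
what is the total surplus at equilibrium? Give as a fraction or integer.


Find equilibrium: 64 - 4P = 4P - 4
64 + 4 = 8P
P* = 68/8 = 17/2
Q* = 4*17/2 - 4 = 30
Inverse demand: P = 16 - Q/4, so P_max = 16
Inverse supply: P = 1 + Q/4, so P_min = 1
CS = (1/2) * 30 * (16 - 17/2) = 225/2
PS = (1/2) * 30 * (17/2 - 1) = 225/2
TS = CS + PS = 225/2 + 225/2 = 225

225


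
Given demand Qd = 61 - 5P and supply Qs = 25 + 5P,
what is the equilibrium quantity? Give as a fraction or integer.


First find equilibrium price:
61 - 5P = 25 + 5P
P* = 36/10 = 18/5
Then substitute into demand:
Q* = 61 - 5 * 18/5 = 43

43


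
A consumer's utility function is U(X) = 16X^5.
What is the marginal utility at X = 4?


MU = dU/dX = 16*5*X^(5-1)
MU = 80*X^4
At X = 4:
MU = 80 * 4^4
MU = 80 * 256 = 20480

20480


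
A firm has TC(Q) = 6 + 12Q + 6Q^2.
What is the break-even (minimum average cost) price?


AC(Q) = 6/Q + 12 + 6Q
To minimize: dAC/dQ = -6/Q^2 + 6 = 0
Q^2 = 6/6 = 1
Q* = 1
Min AC = 6/1 + 12 + 6*1
Min AC = 6 + 12 + 6 = 24

24


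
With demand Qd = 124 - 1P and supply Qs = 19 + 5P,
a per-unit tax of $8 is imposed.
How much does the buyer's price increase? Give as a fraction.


With a per-unit tax, the buyer's price increase depends on relative slopes.
Supply slope: d = 5, Demand slope: b = 1
Buyer's price increase = d * tax / (b + d)
= 5 * 8 / (1 + 5)
= 40 / 6 = 20/3

20/3


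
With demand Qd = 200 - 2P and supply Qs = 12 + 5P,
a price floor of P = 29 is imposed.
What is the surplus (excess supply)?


At P = 29:
Qd = 200 - 2*29 = 142
Qs = 12 + 5*29 = 157
Surplus = Qs - Qd = 157 - 142 = 15

15


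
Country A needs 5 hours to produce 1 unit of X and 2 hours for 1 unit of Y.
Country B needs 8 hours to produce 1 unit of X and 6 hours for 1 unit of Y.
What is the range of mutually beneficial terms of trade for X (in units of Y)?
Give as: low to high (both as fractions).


Opportunity cost of X for Country A = hours_X / hours_Y = 5/2 = 5/2 units of Y
Opportunity cost of X for Country B = hours_X / hours_Y = 8/6 = 4/3 units of Y
Terms of trade must be between the two opportunity costs.
Range: 4/3 to 5/2

4/3 to 5/2


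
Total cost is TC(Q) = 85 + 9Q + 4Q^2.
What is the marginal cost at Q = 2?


MC = dTC/dQ = 9 + 2*4*Q
At Q = 2:
MC = 9 + 8*2
MC = 9 + 16 = 25

25


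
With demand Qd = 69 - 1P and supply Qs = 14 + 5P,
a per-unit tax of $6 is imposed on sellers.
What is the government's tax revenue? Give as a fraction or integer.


With tax on sellers, new supply: Qs' = 14 + 5(P - 6)
= 5P - 16
New equilibrium quantity:
Q_new = 329/6
Tax revenue = tax * Q_new = 6 * 329/6 = 329

329


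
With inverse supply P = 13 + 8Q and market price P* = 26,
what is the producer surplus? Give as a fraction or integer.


Minimum supply price (at Q=0): P_min = 13
Quantity supplied at P* = 26:
Q* = (26 - 13)/8 = 13/8
PS = (1/2) * Q* * (P* - P_min)
PS = (1/2) * 13/8 * (26 - 13)
PS = (1/2) * 13/8 * 13 = 169/16

169/16


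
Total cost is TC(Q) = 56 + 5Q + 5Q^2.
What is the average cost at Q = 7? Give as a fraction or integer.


TC(7) = 56 + 5*7 + 5*7^2
TC(7) = 56 + 35 + 245 = 336
AC = TC/Q = 336/7 = 48

48


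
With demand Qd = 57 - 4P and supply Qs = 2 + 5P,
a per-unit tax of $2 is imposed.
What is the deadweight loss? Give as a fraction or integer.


Pre-tax equilibrium quantity: Q* = 293/9
Post-tax equilibrium quantity: Q_tax = 253/9
Reduction in quantity: Q* - Q_tax = 40/9
DWL = (1/2) * tax * (Q* - Q_tax)
DWL = (1/2) * 2 * 40/9 = 40/9

40/9


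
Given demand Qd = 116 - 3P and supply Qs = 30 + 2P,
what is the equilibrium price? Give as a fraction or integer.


At equilibrium, Qd = Qs.
116 - 3P = 30 + 2P
116 - 30 = 3P + 2P
86 = 5P
P* = 86/5 = 86/5

86/5


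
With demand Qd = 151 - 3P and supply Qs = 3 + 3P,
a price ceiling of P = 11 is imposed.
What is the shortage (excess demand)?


At P = 11:
Qd = 151 - 3*11 = 118
Qs = 3 + 3*11 = 36
Shortage = Qd - Qs = 118 - 36 = 82

82


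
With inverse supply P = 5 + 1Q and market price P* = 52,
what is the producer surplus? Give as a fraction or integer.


Minimum supply price (at Q=0): P_min = 5
Quantity supplied at P* = 52:
Q* = (52 - 5)/1 = 47
PS = (1/2) * Q* * (P* - P_min)
PS = (1/2) * 47 * (52 - 5)
PS = (1/2) * 47 * 47 = 2209/2

2209/2


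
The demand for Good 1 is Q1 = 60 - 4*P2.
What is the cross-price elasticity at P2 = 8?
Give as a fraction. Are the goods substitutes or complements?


dQ1/dP2 = -4
At P2 = 8: Q1 = 60 - 4*8 = 28
Exy = (dQ1/dP2)(P2/Q1) = -4 * 8 / 28 = -8/7
Since Exy < 0, the goods are complements.

-8/7 (complements)


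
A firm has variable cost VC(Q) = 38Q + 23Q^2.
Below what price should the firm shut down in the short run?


AVC(Q) = VC(Q)/Q = 38 + 23Q
AVC is increasing in Q, so minimum AVC is at Q -> 0+.
Min AVC = 38
The firm should shut down if P < 38.

38


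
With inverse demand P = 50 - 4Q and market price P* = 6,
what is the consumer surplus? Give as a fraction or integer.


Maximum willingness to pay (at Q=0): P_max = 50
Quantity demanded at P* = 6:
Q* = (50 - 6)/4 = 11
CS = (1/2) * Q* * (P_max - P*)
CS = (1/2) * 11 * (50 - 6)
CS = (1/2) * 11 * 44 = 242

242


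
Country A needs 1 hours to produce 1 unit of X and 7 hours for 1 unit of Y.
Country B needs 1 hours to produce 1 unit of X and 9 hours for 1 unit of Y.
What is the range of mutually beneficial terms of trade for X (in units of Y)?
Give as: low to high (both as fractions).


Opportunity cost of X for Country A = hours_X / hours_Y = 1/7 = 1/7 units of Y
Opportunity cost of X for Country B = hours_X / hours_Y = 1/9 = 1/9 units of Y
Terms of trade must be between the two opportunity costs.
Range: 1/9 to 1/7

1/9 to 1/7


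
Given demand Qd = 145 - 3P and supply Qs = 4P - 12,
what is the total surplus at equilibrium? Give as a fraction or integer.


Find equilibrium: 145 - 3P = 4P - 12
145 + 12 = 7P
P* = 157/7 = 157/7
Q* = 4*157/7 - 12 = 544/7
Inverse demand: P = 145/3 - Q/3, so P_max = 145/3
Inverse supply: P = 3 + Q/4, so P_min = 3
CS = (1/2) * 544/7 * (145/3 - 157/7) = 147968/147
PS = (1/2) * 544/7 * (157/7 - 3) = 36992/49
TS = CS + PS = 147968/147 + 36992/49 = 36992/21

36992/21


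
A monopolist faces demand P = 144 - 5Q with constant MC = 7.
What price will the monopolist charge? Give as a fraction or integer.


MR = 144 - 10Q
Set MR = MC: 144 - 10Q = 7
Q* = 137/10
Substitute into demand:
P* = 144 - 5*137/10 = 151/2

151/2


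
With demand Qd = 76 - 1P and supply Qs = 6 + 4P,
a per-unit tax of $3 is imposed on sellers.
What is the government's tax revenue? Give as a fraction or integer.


With tax on sellers, new supply: Qs' = 6 + 4(P - 3)
= 4P - 6
New equilibrium quantity:
Q_new = 298/5
Tax revenue = tax * Q_new = 3 * 298/5 = 894/5

894/5


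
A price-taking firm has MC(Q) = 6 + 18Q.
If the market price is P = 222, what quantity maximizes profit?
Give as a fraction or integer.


In perfect competition, profit is maximized where P = MC.
222 = 6 + 18Q
216 = 18Q
Q* = 216/18 = 12

12


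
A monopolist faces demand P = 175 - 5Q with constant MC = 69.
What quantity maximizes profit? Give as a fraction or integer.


TR = P*Q = (175 - 5Q)Q = 175Q - 5Q^2
MR = dTR/dQ = 175 - 10Q
Set MR = MC:
175 - 10Q = 69
106 = 10Q
Q* = 106/10 = 53/5

53/5


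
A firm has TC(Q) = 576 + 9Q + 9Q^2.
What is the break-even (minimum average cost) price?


AC(Q) = 576/Q + 9 + 9Q
To minimize: dAC/dQ = -576/Q^2 + 9 = 0
Q^2 = 576/9 = 64
Q* = 8
Min AC = 576/8 + 9 + 9*8
Min AC = 72 + 9 + 72 = 153

153


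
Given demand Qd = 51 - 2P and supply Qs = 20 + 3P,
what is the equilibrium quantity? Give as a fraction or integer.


First find equilibrium price:
51 - 2P = 20 + 3P
P* = 31/5 = 31/5
Then substitute into demand:
Q* = 51 - 2 * 31/5 = 193/5

193/5


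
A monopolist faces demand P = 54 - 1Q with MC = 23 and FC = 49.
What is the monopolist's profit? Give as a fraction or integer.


MR = MC: 54 - 2Q = 23
Q* = 31/2
P* = 54 - 1*31/2 = 77/2
Profit = (P* - MC)*Q* - FC
= (77/2 - 23)*31/2 - 49
= 31/2*31/2 - 49
= 961/4 - 49 = 765/4

765/4


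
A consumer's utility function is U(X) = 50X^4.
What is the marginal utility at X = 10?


MU = dU/dX = 50*4*X^(4-1)
MU = 200*X^3
At X = 10:
MU = 200 * 10^3
MU = 200 * 1000 = 200000

200000


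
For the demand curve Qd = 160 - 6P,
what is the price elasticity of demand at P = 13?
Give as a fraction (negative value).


dQ/dP = -6
At P = 13: Q = 160 - 6*13 = 82
E = (dQ/dP)(P/Q) = (-6)(13/82) = -39/41

-39/41


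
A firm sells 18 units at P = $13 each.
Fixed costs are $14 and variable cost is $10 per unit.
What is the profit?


Total Revenue = P * Q = 13 * 18 = $234
Total Cost = FC + VC*Q = 14 + 10*18 = $194
Profit = TR - TC = 234 - 194 = $40

$40


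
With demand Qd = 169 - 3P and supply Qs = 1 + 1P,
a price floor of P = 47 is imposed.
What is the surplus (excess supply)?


At P = 47:
Qd = 169 - 3*47 = 28
Qs = 1 + 1*47 = 48
Surplus = Qs - Qd = 48 - 28 = 20

20


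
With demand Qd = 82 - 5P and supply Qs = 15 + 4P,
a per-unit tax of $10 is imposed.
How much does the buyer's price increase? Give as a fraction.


With a per-unit tax, the buyer's price increase depends on relative slopes.
Supply slope: d = 4, Demand slope: b = 5
Buyer's price increase = d * tax / (b + d)
= 4 * 10 / (5 + 4)
= 40 / 9 = 40/9

40/9


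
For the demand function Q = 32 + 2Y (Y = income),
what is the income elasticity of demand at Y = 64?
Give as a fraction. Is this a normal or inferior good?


dQ/dY = 2
At Y = 64: Q = 32 + 2*64 = 160
Ey = (dQ/dY)(Y/Q) = 2 * 64 / 160 = 4/5
Since Ey > 0, this is a normal good.

4/5 (normal good)


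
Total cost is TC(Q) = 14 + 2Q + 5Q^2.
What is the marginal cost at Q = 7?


MC = dTC/dQ = 2 + 2*5*Q
At Q = 7:
MC = 2 + 10*7
MC = 2 + 70 = 72

72


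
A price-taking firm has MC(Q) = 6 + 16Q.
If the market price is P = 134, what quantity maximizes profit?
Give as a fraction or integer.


In perfect competition, profit is maximized where P = MC.
134 = 6 + 16Q
128 = 16Q
Q* = 128/16 = 8

8


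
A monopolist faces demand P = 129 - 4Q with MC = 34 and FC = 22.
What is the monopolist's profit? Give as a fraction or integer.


MR = MC: 129 - 8Q = 34
Q* = 95/8
P* = 129 - 4*95/8 = 163/2
Profit = (P* - MC)*Q* - FC
= (163/2 - 34)*95/8 - 22
= 95/2*95/8 - 22
= 9025/16 - 22 = 8673/16

8673/16


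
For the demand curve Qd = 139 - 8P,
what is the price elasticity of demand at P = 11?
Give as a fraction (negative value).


dQ/dP = -8
At P = 11: Q = 139 - 8*11 = 51
E = (dQ/dP)(P/Q) = (-8)(11/51) = -88/51

-88/51


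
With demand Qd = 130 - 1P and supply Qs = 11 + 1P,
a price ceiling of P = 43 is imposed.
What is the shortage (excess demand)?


At P = 43:
Qd = 130 - 1*43 = 87
Qs = 11 + 1*43 = 54
Shortage = Qd - Qs = 87 - 54 = 33

33


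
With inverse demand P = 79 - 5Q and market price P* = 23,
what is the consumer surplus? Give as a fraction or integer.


Maximum willingness to pay (at Q=0): P_max = 79
Quantity demanded at P* = 23:
Q* = (79 - 23)/5 = 56/5
CS = (1/2) * Q* * (P_max - P*)
CS = (1/2) * 56/5 * (79 - 23)
CS = (1/2) * 56/5 * 56 = 1568/5

1568/5


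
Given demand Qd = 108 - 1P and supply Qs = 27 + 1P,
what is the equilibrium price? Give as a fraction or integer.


At equilibrium, Qd = Qs.
108 - 1P = 27 + 1P
108 - 27 = 1P + 1P
81 = 2P
P* = 81/2 = 81/2

81/2


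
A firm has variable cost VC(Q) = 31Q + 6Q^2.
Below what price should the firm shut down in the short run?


AVC(Q) = VC(Q)/Q = 31 + 6Q
AVC is increasing in Q, so minimum AVC is at Q -> 0+.
Min AVC = 31
The firm should shut down if P < 31.

31


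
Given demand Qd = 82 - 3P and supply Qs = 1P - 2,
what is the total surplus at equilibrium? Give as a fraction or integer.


Find equilibrium: 82 - 3P = 1P - 2
82 + 2 = 4P
P* = 84/4 = 21
Q* = 1*21 - 2 = 19
Inverse demand: P = 82/3 - Q/3, so P_max = 82/3
Inverse supply: P = 2 + Q/1, so P_min = 2
CS = (1/2) * 19 * (82/3 - 21) = 361/6
PS = (1/2) * 19 * (21 - 2) = 361/2
TS = CS + PS = 361/6 + 361/2 = 722/3

722/3


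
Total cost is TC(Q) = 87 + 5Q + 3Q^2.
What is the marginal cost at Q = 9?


MC = dTC/dQ = 5 + 2*3*Q
At Q = 9:
MC = 5 + 6*9
MC = 5 + 54 = 59

59


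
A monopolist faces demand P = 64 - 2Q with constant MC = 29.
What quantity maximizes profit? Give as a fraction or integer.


TR = P*Q = (64 - 2Q)Q = 64Q - 2Q^2
MR = dTR/dQ = 64 - 4Q
Set MR = MC:
64 - 4Q = 29
35 = 4Q
Q* = 35/4 = 35/4

35/4


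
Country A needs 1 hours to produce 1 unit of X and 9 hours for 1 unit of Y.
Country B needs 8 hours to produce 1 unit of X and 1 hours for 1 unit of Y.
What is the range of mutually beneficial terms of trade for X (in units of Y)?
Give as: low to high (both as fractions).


Opportunity cost of X for Country A = hours_X / hours_Y = 1/9 = 1/9 units of Y
Opportunity cost of X for Country B = hours_X / hours_Y = 8/1 = 8 units of Y
Terms of trade must be between the two opportunity costs.
Range: 1/9 to 8

1/9 to 8


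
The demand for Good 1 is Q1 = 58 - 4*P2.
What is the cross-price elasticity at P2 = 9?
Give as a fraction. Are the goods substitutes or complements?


dQ1/dP2 = -4
At P2 = 9: Q1 = 58 - 4*9 = 22
Exy = (dQ1/dP2)(P2/Q1) = -4 * 9 / 22 = -18/11
Since Exy < 0, the goods are complements.

-18/11 (complements)


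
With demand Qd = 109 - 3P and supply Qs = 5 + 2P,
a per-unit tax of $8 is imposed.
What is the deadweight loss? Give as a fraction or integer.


Pre-tax equilibrium quantity: Q* = 233/5
Post-tax equilibrium quantity: Q_tax = 37
Reduction in quantity: Q* - Q_tax = 48/5
DWL = (1/2) * tax * (Q* - Q_tax)
DWL = (1/2) * 8 * 48/5 = 192/5

192/5


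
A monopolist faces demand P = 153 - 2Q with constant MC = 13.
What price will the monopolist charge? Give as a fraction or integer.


MR = 153 - 4Q
Set MR = MC: 153 - 4Q = 13
Q* = 35
Substitute into demand:
P* = 153 - 2*35 = 83

83


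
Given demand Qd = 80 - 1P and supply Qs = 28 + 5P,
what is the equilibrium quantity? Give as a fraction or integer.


First find equilibrium price:
80 - 1P = 28 + 5P
P* = 52/6 = 26/3
Then substitute into demand:
Q* = 80 - 1 * 26/3 = 214/3

214/3


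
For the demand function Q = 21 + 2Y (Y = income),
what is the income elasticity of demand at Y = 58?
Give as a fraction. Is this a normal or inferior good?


dQ/dY = 2
At Y = 58: Q = 21 + 2*58 = 137
Ey = (dQ/dY)(Y/Q) = 2 * 58 / 137 = 116/137
Since Ey > 0, this is a normal good.

116/137 (normal good)


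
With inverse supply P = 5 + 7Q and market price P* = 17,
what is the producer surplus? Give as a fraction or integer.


Minimum supply price (at Q=0): P_min = 5
Quantity supplied at P* = 17:
Q* = (17 - 5)/7 = 12/7
PS = (1/2) * Q* * (P* - P_min)
PS = (1/2) * 12/7 * (17 - 5)
PS = (1/2) * 12/7 * 12 = 72/7

72/7


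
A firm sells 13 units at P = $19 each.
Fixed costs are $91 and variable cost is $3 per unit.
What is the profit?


Total Revenue = P * Q = 19 * 13 = $247
Total Cost = FC + VC*Q = 91 + 3*13 = $130
Profit = TR - TC = 247 - 130 = $117

$117


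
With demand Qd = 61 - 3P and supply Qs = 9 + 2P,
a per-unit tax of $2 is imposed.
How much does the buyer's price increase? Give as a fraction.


With a per-unit tax, the buyer's price increase depends on relative slopes.
Supply slope: d = 2, Demand slope: b = 3
Buyer's price increase = d * tax / (b + d)
= 2 * 2 / (3 + 2)
= 4 / 5 = 4/5

4/5


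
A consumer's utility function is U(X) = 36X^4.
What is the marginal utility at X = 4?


MU = dU/dX = 36*4*X^(4-1)
MU = 144*X^3
At X = 4:
MU = 144 * 4^3
MU = 144 * 64 = 9216

9216


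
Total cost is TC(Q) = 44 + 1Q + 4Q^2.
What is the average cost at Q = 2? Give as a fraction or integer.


TC(2) = 44 + 1*2 + 4*2^2
TC(2) = 44 + 2 + 16 = 62
AC = TC/Q = 62/2 = 31

31


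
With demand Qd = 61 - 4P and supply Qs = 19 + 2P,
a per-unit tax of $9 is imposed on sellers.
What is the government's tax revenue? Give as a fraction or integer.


With tax on sellers, new supply: Qs' = 19 + 2(P - 9)
= 1 + 2P
New equilibrium quantity:
Q_new = 21
Tax revenue = tax * Q_new = 9 * 21 = 189

189


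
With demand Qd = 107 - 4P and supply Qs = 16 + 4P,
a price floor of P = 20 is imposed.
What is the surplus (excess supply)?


At P = 20:
Qd = 107 - 4*20 = 27
Qs = 16 + 4*20 = 96
Surplus = Qs - Qd = 96 - 27 = 69

69


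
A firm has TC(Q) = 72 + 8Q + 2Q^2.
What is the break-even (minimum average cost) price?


AC(Q) = 72/Q + 8 + 2Q
To minimize: dAC/dQ = -72/Q^2 + 2 = 0
Q^2 = 72/2 = 36
Q* = 6
Min AC = 72/6 + 8 + 2*6
Min AC = 12 + 8 + 12 = 32

32


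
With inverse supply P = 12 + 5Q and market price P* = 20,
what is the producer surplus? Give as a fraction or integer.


Minimum supply price (at Q=0): P_min = 12
Quantity supplied at P* = 20:
Q* = (20 - 12)/5 = 8/5
PS = (1/2) * Q* * (P* - P_min)
PS = (1/2) * 8/5 * (20 - 12)
PS = (1/2) * 8/5 * 8 = 32/5

32/5


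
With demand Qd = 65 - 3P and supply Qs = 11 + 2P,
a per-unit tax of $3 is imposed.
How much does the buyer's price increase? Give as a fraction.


With a per-unit tax, the buyer's price increase depends on relative slopes.
Supply slope: d = 2, Demand slope: b = 3
Buyer's price increase = d * tax / (b + d)
= 2 * 3 / (3 + 2)
= 6 / 5 = 6/5

6/5


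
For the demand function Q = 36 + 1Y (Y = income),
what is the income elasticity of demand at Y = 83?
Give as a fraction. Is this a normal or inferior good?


dQ/dY = 1
At Y = 83: Q = 36 + 1*83 = 119
Ey = (dQ/dY)(Y/Q) = 1 * 83 / 119 = 83/119
Since Ey > 0, this is a normal good.

83/119 (normal good)


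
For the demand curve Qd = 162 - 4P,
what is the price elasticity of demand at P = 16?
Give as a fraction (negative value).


dQ/dP = -4
At P = 16: Q = 162 - 4*16 = 98
E = (dQ/dP)(P/Q) = (-4)(16/98) = -32/49

-32/49


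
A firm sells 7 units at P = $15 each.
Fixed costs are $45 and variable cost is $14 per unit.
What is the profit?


Total Revenue = P * Q = 15 * 7 = $105
Total Cost = FC + VC*Q = 45 + 14*7 = $143
Profit = TR - TC = 105 - 143 = $-38

$-38


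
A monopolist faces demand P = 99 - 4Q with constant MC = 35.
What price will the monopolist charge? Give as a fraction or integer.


MR = 99 - 8Q
Set MR = MC: 99 - 8Q = 35
Q* = 8
Substitute into demand:
P* = 99 - 4*8 = 67

67


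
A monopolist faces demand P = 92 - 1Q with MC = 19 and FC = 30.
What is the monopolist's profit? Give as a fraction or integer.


MR = MC: 92 - 2Q = 19
Q* = 73/2
P* = 92 - 1*73/2 = 111/2
Profit = (P* - MC)*Q* - FC
= (111/2 - 19)*73/2 - 30
= 73/2*73/2 - 30
= 5329/4 - 30 = 5209/4

5209/4


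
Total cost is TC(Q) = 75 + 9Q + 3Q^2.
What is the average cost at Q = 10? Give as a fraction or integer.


TC(10) = 75 + 9*10 + 3*10^2
TC(10) = 75 + 90 + 300 = 465
AC = TC/Q = 465/10 = 93/2

93/2


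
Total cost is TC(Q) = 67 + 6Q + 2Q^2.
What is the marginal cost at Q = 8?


MC = dTC/dQ = 6 + 2*2*Q
At Q = 8:
MC = 6 + 4*8
MC = 6 + 32 = 38

38


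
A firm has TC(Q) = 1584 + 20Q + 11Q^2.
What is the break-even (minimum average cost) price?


AC(Q) = 1584/Q + 20 + 11Q
To minimize: dAC/dQ = -1584/Q^2 + 11 = 0
Q^2 = 1584/11 = 144
Q* = 12
Min AC = 1584/12 + 20 + 11*12
Min AC = 132 + 20 + 132 = 284

284


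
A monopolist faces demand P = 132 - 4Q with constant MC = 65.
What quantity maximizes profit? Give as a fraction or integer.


TR = P*Q = (132 - 4Q)Q = 132Q - 4Q^2
MR = dTR/dQ = 132 - 8Q
Set MR = MC:
132 - 8Q = 65
67 = 8Q
Q* = 67/8 = 67/8

67/8


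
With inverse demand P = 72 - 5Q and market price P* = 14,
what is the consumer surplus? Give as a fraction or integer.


Maximum willingness to pay (at Q=0): P_max = 72
Quantity demanded at P* = 14:
Q* = (72 - 14)/5 = 58/5
CS = (1/2) * Q* * (P_max - P*)
CS = (1/2) * 58/5 * (72 - 14)
CS = (1/2) * 58/5 * 58 = 1682/5

1682/5


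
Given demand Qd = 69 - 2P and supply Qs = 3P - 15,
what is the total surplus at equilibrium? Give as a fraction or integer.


Find equilibrium: 69 - 2P = 3P - 15
69 + 15 = 5P
P* = 84/5 = 84/5
Q* = 3*84/5 - 15 = 177/5
Inverse demand: P = 69/2 - Q/2, so P_max = 69/2
Inverse supply: P = 5 + Q/3, so P_min = 5
CS = (1/2) * 177/5 * (69/2 - 84/5) = 31329/100
PS = (1/2) * 177/5 * (84/5 - 5) = 10443/50
TS = CS + PS = 31329/100 + 10443/50 = 10443/20

10443/20


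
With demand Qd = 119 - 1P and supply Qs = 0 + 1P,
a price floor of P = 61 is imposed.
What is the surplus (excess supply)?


At P = 61:
Qd = 119 - 1*61 = 58
Qs = 0 + 1*61 = 61
Surplus = Qs - Qd = 61 - 58 = 3

3


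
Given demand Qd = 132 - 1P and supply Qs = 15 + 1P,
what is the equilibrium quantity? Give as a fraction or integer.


First find equilibrium price:
132 - 1P = 15 + 1P
P* = 117/2 = 117/2
Then substitute into demand:
Q* = 132 - 1 * 117/2 = 147/2

147/2


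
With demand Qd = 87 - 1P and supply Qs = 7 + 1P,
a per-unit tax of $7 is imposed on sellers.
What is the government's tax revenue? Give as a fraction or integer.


With tax on sellers, new supply: Qs' = 7 + 1(P - 7)
= 0 + 1P
New equilibrium quantity:
Q_new = 87/2
Tax revenue = tax * Q_new = 7 * 87/2 = 609/2

609/2


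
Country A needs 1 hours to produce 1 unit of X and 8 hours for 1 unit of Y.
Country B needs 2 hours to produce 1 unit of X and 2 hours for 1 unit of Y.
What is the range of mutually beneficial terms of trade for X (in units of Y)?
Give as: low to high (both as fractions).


Opportunity cost of X for Country A = hours_X / hours_Y = 1/8 = 1/8 units of Y
Opportunity cost of X for Country B = hours_X / hours_Y = 2/2 = 1 units of Y
Terms of trade must be between the two opportunity costs.
Range: 1/8 to 1

1/8 to 1


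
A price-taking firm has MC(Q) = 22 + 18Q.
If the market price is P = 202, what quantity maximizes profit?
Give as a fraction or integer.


In perfect competition, profit is maximized where P = MC.
202 = 22 + 18Q
180 = 18Q
Q* = 180/18 = 10

10


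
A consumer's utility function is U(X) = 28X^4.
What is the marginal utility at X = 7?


MU = dU/dX = 28*4*X^(4-1)
MU = 112*X^3
At X = 7:
MU = 112 * 7^3
MU = 112 * 343 = 38416

38416


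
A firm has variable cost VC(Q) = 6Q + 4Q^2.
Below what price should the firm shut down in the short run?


AVC(Q) = VC(Q)/Q = 6 + 4Q
AVC is increasing in Q, so minimum AVC is at Q -> 0+.
Min AVC = 6
The firm should shut down if P < 6.

6


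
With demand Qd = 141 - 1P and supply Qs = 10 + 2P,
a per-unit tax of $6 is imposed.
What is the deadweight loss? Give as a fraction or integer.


Pre-tax equilibrium quantity: Q* = 292/3
Post-tax equilibrium quantity: Q_tax = 280/3
Reduction in quantity: Q* - Q_tax = 4
DWL = (1/2) * tax * (Q* - Q_tax)
DWL = (1/2) * 6 * 4 = 12

12


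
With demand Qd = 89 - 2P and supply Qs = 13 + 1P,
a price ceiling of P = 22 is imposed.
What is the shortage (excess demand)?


At P = 22:
Qd = 89 - 2*22 = 45
Qs = 13 + 1*22 = 35
Shortage = Qd - Qs = 45 - 35 = 10

10


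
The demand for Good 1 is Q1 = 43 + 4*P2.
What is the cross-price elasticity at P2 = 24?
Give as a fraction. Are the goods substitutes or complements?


dQ1/dP2 = 4
At P2 = 24: Q1 = 43 + 4*24 = 139
Exy = (dQ1/dP2)(P2/Q1) = 4 * 24 / 139 = 96/139
Since Exy > 0, the goods are substitutes.

96/139 (substitutes)


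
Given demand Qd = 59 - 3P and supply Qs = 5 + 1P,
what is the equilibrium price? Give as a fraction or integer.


At equilibrium, Qd = Qs.
59 - 3P = 5 + 1P
59 - 5 = 3P + 1P
54 = 4P
P* = 54/4 = 27/2

27/2


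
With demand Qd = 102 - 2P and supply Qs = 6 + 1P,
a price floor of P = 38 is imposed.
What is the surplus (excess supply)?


At P = 38:
Qd = 102 - 2*38 = 26
Qs = 6 + 1*38 = 44
Surplus = Qs - Qd = 44 - 26 = 18

18


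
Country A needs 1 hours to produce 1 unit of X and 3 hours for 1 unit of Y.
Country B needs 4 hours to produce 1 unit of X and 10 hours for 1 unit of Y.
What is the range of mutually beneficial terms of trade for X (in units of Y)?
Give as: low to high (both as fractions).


Opportunity cost of X for Country A = hours_X / hours_Y = 1/3 = 1/3 units of Y
Opportunity cost of X for Country B = hours_X / hours_Y = 4/10 = 2/5 units of Y
Terms of trade must be between the two opportunity costs.
Range: 1/3 to 2/5

1/3 to 2/5


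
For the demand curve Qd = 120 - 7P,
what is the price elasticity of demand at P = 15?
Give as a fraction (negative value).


dQ/dP = -7
At P = 15: Q = 120 - 7*15 = 15
E = (dQ/dP)(P/Q) = (-7)(15/15) = -7

-7


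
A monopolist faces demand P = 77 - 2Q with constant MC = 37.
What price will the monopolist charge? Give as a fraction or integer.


MR = 77 - 4Q
Set MR = MC: 77 - 4Q = 37
Q* = 10
Substitute into demand:
P* = 77 - 2*10 = 57

57


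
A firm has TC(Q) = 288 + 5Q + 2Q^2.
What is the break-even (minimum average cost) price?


AC(Q) = 288/Q + 5 + 2Q
To minimize: dAC/dQ = -288/Q^2 + 2 = 0
Q^2 = 288/2 = 144
Q* = 12
Min AC = 288/12 + 5 + 2*12
Min AC = 24 + 5 + 24 = 53

53


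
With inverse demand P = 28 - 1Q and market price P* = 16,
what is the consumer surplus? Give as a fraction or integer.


Maximum willingness to pay (at Q=0): P_max = 28
Quantity demanded at P* = 16:
Q* = (28 - 16)/1 = 12
CS = (1/2) * Q* * (P_max - P*)
CS = (1/2) * 12 * (28 - 16)
CS = (1/2) * 12 * 12 = 72

72


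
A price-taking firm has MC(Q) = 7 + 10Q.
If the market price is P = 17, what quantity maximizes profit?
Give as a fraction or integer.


In perfect competition, profit is maximized where P = MC.
17 = 7 + 10Q
10 = 10Q
Q* = 10/10 = 1

1


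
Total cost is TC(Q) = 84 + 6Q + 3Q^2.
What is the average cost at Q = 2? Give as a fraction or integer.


TC(2) = 84 + 6*2 + 3*2^2
TC(2) = 84 + 12 + 12 = 108
AC = TC/Q = 108/2 = 54

54


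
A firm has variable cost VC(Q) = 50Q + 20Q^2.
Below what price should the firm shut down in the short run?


AVC(Q) = VC(Q)/Q = 50 + 20Q
AVC is increasing in Q, so minimum AVC is at Q -> 0+.
Min AVC = 50
The firm should shut down if P < 50.

50


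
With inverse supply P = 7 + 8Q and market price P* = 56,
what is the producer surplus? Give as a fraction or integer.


Minimum supply price (at Q=0): P_min = 7
Quantity supplied at P* = 56:
Q* = (56 - 7)/8 = 49/8
PS = (1/2) * Q* * (P* - P_min)
PS = (1/2) * 49/8 * (56 - 7)
PS = (1/2) * 49/8 * 49 = 2401/16

2401/16


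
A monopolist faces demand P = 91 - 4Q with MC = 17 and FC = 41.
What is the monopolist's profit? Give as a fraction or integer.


MR = MC: 91 - 8Q = 17
Q* = 37/4
P* = 91 - 4*37/4 = 54
Profit = (P* - MC)*Q* - FC
= (54 - 17)*37/4 - 41
= 37*37/4 - 41
= 1369/4 - 41 = 1205/4

1205/4


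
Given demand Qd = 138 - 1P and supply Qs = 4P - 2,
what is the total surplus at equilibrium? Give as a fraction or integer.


Find equilibrium: 138 - 1P = 4P - 2
138 + 2 = 5P
P* = 140/5 = 28
Q* = 4*28 - 2 = 110
Inverse demand: P = 138 - Q/1, so P_max = 138
Inverse supply: P = 1/2 + Q/4, so P_min = 1/2
CS = (1/2) * 110 * (138 - 28) = 6050
PS = (1/2) * 110 * (28 - 1/2) = 3025/2
TS = CS + PS = 6050 + 3025/2 = 15125/2

15125/2


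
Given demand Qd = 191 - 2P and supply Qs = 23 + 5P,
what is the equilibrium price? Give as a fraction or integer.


At equilibrium, Qd = Qs.
191 - 2P = 23 + 5P
191 - 23 = 2P + 5P
168 = 7P
P* = 168/7 = 24

24


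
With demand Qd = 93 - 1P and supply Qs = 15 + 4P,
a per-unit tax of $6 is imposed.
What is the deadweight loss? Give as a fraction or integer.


Pre-tax equilibrium quantity: Q* = 387/5
Post-tax equilibrium quantity: Q_tax = 363/5
Reduction in quantity: Q* - Q_tax = 24/5
DWL = (1/2) * tax * (Q* - Q_tax)
DWL = (1/2) * 6 * 24/5 = 72/5

72/5


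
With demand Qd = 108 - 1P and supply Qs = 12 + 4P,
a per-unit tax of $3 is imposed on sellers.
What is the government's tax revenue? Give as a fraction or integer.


With tax on sellers, new supply: Qs' = 12 + 4(P - 3)
= 0 + 4P
New equilibrium quantity:
Q_new = 432/5
Tax revenue = tax * Q_new = 3 * 432/5 = 1296/5

1296/5


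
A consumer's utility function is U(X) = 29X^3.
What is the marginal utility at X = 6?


MU = dU/dX = 29*3*X^(3-1)
MU = 87*X^2
At X = 6:
MU = 87 * 6^2
MU = 87 * 36 = 3132

3132


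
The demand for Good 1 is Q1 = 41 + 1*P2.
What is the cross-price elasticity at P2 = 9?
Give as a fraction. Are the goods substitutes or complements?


dQ1/dP2 = 1
At P2 = 9: Q1 = 41 + 1*9 = 50
Exy = (dQ1/dP2)(P2/Q1) = 1 * 9 / 50 = 9/50
Since Exy > 0, the goods are substitutes.

9/50 (substitutes)


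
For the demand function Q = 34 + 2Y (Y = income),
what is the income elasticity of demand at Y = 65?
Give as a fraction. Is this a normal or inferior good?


dQ/dY = 2
At Y = 65: Q = 34 + 2*65 = 164
Ey = (dQ/dY)(Y/Q) = 2 * 65 / 164 = 65/82
Since Ey > 0, this is a normal good.

65/82 (normal good)


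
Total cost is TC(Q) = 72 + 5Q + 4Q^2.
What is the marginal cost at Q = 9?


MC = dTC/dQ = 5 + 2*4*Q
At Q = 9:
MC = 5 + 8*9
MC = 5 + 72 = 77

77


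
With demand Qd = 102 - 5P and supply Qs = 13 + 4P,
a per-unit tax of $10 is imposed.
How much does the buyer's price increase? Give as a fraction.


With a per-unit tax, the buyer's price increase depends on relative slopes.
Supply slope: d = 4, Demand slope: b = 5
Buyer's price increase = d * tax / (b + d)
= 4 * 10 / (5 + 4)
= 40 / 9 = 40/9

40/9


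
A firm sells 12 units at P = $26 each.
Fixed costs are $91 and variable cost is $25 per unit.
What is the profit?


Total Revenue = P * Q = 26 * 12 = $312
Total Cost = FC + VC*Q = 91 + 25*12 = $391
Profit = TR - TC = 312 - 391 = $-79

$-79


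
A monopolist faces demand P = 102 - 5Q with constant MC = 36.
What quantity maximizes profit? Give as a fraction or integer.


TR = P*Q = (102 - 5Q)Q = 102Q - 5Q^2
MR = dTR/dQ = 102 - 10Q
Set MR = MC:
102 - 10Q = 36
66 = 10Q
Q* = 66/10 = 33/5

33/5


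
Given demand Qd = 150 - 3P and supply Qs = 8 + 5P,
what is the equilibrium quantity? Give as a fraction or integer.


First find equilibrium price:
150 - 3P = 8 + 5P
P* = 142/8 = 71/4
Then substitute into demand:
Q* = 150 - 3 * 71/4 = 387/4

387/4


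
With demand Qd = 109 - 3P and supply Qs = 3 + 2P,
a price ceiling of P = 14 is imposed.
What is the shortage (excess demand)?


At P = 14:
Qd = 109 - 3*14 = 67
Qs = 3 + 2*14 = 31
Shortage = Qd - Qs = 67 - 31 = 36

36


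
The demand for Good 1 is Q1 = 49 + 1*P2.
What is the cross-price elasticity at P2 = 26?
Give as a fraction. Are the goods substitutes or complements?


dQ1/dP2 = 1
At P2 = 26: Q1 = 49 + 1*26 = 75
Exy = (dQ1/dP2)(P2/Q1) = 1 * 26 / 75 = 26/75
Since Exy > 0, the goods are substitutes.

26/75 (substitutes)


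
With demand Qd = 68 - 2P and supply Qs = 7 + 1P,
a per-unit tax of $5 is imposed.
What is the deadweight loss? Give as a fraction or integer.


Pre-tax equilibrium quantity: Q* = 82/3
Post-tax equilibrium quantity: Q_tax = 24
Reduction in quantity: Q* - Q_tax = 10/3
DWL = (1/2) * tax * (Q* - Q_tax)
DWL = (1/2) * 5 * 10/3 = 25/3

25/3


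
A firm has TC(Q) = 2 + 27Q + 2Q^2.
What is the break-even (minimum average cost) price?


AC(Q) = 2/Q + 27 + 2Q
To minimize: dAC/dQ = -2/Q^2 + 2 = 0
Q^2 = 2/2 = 1
Q* = 1
Min AC = 2/1 + 27 + 2*1
Min AC = 2 + 27 + 2 = 31

31


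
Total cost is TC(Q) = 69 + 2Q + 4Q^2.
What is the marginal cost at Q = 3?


MC = dTC/dQ = 2 + 2*4*Q
At Q = 3:
MC = 2 + 8*3
MC = 2 + 24 = 26

26


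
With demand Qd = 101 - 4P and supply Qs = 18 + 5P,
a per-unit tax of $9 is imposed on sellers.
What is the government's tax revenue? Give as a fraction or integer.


With tax on sellers, new supply: Qs' = 18 + 5(P - 9)
= 5P - 27
New equilibrium quantity:
Q_new = 397/9
Tax revenue = tax * Q_new = 9 * 397/9 = 397

397


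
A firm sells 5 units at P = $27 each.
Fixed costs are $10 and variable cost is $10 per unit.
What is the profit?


Total Revenue = P * Q = 27 * 5 = $135
Total Cost = FC + VC*Q = 10 + 10*5 = $60
Profit = TR - TC = 135 - 60 = $75

$75


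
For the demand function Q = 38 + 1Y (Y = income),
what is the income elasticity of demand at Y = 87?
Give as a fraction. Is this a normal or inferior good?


dQ/dY = 1
At Y = 87: Q = 38 + 1*87 = 125
Ey = (dQ/dY)(Y/Q) = 1 * 87 / 125 = 87/125
Since Ey > 0, this is a normal good.

87/125 (normal good)


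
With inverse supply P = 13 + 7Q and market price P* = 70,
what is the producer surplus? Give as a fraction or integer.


Minimum supply price (at Q=0): P_min = 13
Quantity supplied at P* = 70:
Q* = (70 - 13)/7 = 57/7
PS = (1/2) * Q* * (P* - P_min)
PS = (1/2) * 57/7 * (70 - 13)
PS = (1/2) * 57/7 * 57 = 3249/14

3249/14


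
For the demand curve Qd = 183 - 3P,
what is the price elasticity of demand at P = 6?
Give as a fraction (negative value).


dQ/dP = -3
At P = 6: Q = 183 - 3*6 = 165
E = (dQ/dP)(P/Q) = (-3)(6/165) = -6/55

-6/55


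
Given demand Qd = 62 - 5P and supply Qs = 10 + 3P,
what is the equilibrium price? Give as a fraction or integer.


At equilibrium, Qd = Qs.
62 - 5P = 10 + 3P
62 - 10 = 5P + 3P
52 = 8P
P* = 52/8 = 13/2

13/2


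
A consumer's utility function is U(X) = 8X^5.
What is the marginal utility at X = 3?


MU = dU/dX = 8*5*X^(5-1)
MU = 40*X^4
At X = 3:
MU = 40 * 3^4
MU = 40 * 81 = 3240

3240


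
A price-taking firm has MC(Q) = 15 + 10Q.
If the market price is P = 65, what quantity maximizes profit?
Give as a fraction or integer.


In perfect competition, profit is maximized where P = MC.
65 = 15 + 10Q
50 = 10Q
Q* = 50/10 = 5

5


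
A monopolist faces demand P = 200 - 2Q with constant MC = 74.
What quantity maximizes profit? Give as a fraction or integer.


TR = P*Q = (200 - 2Q)Q = 200Q - 2Q^2
MR = dTR/dQ = 200 - 4Q
Set MR = MC:
200 - 4Q = 74
126 = 4Q
Q* = 126/4 = 63/2

63/2


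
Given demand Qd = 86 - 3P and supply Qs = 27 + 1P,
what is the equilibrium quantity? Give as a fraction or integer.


First find equilibrium price:
86 - 3P = 27 + 1P
P* = 59/4 = 59/4
Then substitute into demand:
Q* = 86 - 3 * 59/4 = 167/4

167/4


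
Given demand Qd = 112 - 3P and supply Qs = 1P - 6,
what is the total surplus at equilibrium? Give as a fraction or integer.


Find equilibrium: 112 - 3P = 1P - 6
112 + 6 = 4P
P* = 118/4 = 59/2
Q* = 1*59/2 - 6 = 47/2
Inverse demand: P = 112/3 - Q/3, so P_max = 112/3
Inverse supply: P = 6 + Q/1, so P_min = 6
CS = (1/2) * 47/2 * (112/3 - 59/2) = 2209/24
PS = (1/2) * 47/2 * (59/2 - 6) = 2209/8
TS = CS + PS = 2209/24 + 2209/8 = 2209/6

2209/6


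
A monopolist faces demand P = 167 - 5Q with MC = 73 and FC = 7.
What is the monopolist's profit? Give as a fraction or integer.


MR = MC: 167 - 10Q = 73
Q* = 47/5
P* = 167 - 5*47/5 = 120
Profit = (P* - MC)*Q* - FC
= (120 - 73)*47/5 - 7
= 47*47/5 - 7
= 2209/5 - 7 = 2174/5

2174/5


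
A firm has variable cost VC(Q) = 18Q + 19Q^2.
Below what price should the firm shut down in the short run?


AVC(Q) = VC(Q)/Q = 18 + 19Q
AVC is increasing in Q, so minimum AVC is at Q -> 0+.
Min AVC = 18
The firm should shut down if P < 18.

18


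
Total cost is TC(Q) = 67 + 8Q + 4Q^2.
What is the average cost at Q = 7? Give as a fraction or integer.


TC(7) = 67 + 8*7 + 4*7^2
TC(7) = 67 + 56 + 196 = 319
AC = TC/Q = 319/7 = 319/7

319/7


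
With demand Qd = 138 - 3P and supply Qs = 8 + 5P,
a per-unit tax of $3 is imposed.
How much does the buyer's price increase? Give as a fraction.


With a per-unit tax, the buyer's price increase depends on relative slopes.
Supply slope: d = 5, Demand slope: b = 3
Buyer's price increase = d * tax / (b + d)
= 5 * 3 / (3 + 5)
= 15 / 8 = 15/8

15/8


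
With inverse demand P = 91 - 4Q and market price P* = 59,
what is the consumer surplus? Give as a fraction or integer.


Maximum willingness to pay (at Q=0): P_max = 91
Quantity demanded at P* = 59:
Q* = (91 - 59)/4 = 8
CS = (1/2) * Q* * (P_max - P*)
CS = (1/2) * 8 * (91 - 59)
CS = (1/2) * 8 * 32 = 128

128


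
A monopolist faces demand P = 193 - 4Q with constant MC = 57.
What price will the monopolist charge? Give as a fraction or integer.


MR = 193 - 8Q
Set MR = MC: 193 - 8Q = 57
Q* = 17
Substitute into demand:
P* = 193 - 4*17 = 125

125


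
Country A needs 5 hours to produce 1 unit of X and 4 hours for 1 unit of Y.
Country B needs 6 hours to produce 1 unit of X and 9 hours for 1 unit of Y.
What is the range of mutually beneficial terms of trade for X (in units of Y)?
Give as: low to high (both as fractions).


Opportunity cost of X for Country A = hours_X / hours_Y = 5/4 = 5/4 units of Y
Opportunity cost of X for Country B = hours_X / hours_Y = 6/9 = 2/3 units of Y
Terms of trade must be between the two opportunity costs.
Range: 2/3 to 5/4

2/3 to 5/4


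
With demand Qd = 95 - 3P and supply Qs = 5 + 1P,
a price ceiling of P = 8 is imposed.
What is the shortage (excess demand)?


At P = 8:
Qd = 95 - 3*8 = 71
Qs = 5 + 1*8 = 13
Shortage = Qd - Qs = 71 - 13 = 58

58


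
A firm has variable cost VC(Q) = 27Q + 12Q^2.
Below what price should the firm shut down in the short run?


AVC(Q) = VC(Q)/Q = 27 + 12Q
AVC is increasing in Q, so minimum AVC is at Q -> 0+.
Min AVC = 27
The firm should shut down if P < 27.

27
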